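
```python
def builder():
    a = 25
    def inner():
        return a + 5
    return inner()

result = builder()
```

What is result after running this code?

Step 1: builder() defines a = 25.
Step 2: inner() reads a = 25 from enclosing scope, returns 25 + 5 = 30.
Step 3: result = 30

The answer is 30.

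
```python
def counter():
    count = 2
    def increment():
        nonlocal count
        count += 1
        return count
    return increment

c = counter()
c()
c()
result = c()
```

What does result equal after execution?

Step 1: counter() creates closure with count = 2.
Step 2: Each c() call increments count via nonlocal. After 3 calls: 2 + 3 = 5.
Step 3: result = 5

The answer is 5.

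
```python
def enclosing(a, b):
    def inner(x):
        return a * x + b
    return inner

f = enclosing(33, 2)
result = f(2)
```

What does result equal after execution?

Step 1: enclosing(33, 2) captures a = 33, b = 2.
Step 2: f(2) computes 33 * 2 + 2 = 68.
Step 3: result = 68

The answer is 68.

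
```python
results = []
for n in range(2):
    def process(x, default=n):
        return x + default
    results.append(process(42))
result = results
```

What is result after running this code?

Step 1: Default argument default=n is evaluated at function definition time.
Step 2: Each iteration creates process with default = current n value.
Step 3: process(42) returns 42 + default. results = [42, 43]

The answer is [42, 43].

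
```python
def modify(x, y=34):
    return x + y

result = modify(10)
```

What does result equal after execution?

Step 1: modify(10) uses default y = 34.
Step 2: Returns 10 + 34 = 44.
Step 3: result = 44

The answer is 44.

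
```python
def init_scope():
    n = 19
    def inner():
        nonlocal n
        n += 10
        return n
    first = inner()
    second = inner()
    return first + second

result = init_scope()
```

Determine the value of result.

Step 1: n starts at 19.
Step 2: First call: n = 19 + 10 = 29, returns 29.
Step 3: Second call: n = 29 + 10 = 39, returns 39.
Step 4: result = 29 + 39 = 68

The answer is 68.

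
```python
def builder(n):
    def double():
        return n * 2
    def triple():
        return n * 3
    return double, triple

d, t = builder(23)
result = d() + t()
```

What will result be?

Step 1: Both closures capture the same n = 23.
Step 2: d() = 23 * 2 = 46, t() = 23 * 3 = 69.
Step 3: result = 46 + 69 = 115

The answer is 115.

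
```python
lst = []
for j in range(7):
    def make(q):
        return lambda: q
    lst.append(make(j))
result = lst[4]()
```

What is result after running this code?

Step 1: make(j) creates a new scope capturing q = j at call time.
Step 2: lst[4] = make(4), so its lambda captures q = 4.
Step 3: result = 4 (closure factory fixes late binding)

The answer is 4.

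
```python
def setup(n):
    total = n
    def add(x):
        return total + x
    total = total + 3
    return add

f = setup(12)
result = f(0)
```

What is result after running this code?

Step 1: setup(12) sets total = 12, then total = 12 + 3 = 15.
Step 2: Closures capture by reference, so add sees total = 15.
Step 3: f(0) returns 15 + 0 = 15

The answer is 15.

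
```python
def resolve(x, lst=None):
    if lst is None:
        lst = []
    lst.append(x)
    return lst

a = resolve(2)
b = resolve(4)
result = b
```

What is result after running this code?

Step 1: None default with guard creates a NEW list each call.
Step 2: a = [2] (fresh list). b = [4] (another fresh list).
Step 3: result = [4] (this is the fix for mutable default)

The answer is [4].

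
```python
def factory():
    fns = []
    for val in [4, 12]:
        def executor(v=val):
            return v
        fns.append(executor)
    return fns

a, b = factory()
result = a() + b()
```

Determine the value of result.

Step 1: Default argument v=val captures val at each iteration.
Step 2: a() returns 4 (captured at first iteration), b() returns 12 (captured at second).
Step 3: result = 4 + 12 = 16

The answer is 16.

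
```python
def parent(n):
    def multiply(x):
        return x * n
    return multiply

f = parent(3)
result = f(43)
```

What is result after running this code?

Step 1: parent(3) returns multiply closure with n = 3.
Step 2: f(43) computes 43 * 3 = 129.
Step 3: result = 129

The answer is 129.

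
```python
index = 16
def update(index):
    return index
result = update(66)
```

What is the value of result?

Step 1: Global index = 16.
Step 2: update(66) takes parameter index = 66, which shadows the global.
Step 3: result = 66

The answer is 66.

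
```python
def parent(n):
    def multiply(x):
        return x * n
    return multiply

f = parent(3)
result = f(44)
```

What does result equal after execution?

Step 1: parent(3) returns multiply closure with n = 3.
Step 2: f(44) computes 44 * 3 = 132.
Step 3: result = 132

The answer is 132.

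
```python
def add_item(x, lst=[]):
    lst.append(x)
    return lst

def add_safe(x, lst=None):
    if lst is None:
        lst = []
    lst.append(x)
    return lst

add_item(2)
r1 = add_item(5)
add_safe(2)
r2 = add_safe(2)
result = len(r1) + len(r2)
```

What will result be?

Step 1: add_item shares mutable default: after 2 calls, lst = [2, 5], len = 2.
Step 2: add_safe creates fresh list each time: r2 = [2], len = 1.
Step 3: result = 2 + 1 = 3

The answer is 3.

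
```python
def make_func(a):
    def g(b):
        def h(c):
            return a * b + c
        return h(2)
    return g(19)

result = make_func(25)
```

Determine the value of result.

Step 1: a = 25, b = 19, c = 2.
Step 2: h() computes a * b + c = 25 * 19 + 2 = 477.
Step 3: result = 477

The answer is 477.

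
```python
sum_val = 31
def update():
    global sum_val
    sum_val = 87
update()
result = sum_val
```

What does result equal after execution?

Step 1: sum_val = 31 globally.
Step 2: update() declares global sum_val and sets it to 87.
Step 3: After update(), global sum_val = 87. result = 87

The answer is 87.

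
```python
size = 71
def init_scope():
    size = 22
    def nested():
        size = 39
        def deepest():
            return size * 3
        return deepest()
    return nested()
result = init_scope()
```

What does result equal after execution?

Step 1: deepest() looks up size through LEGB: not local, finds size = 39 in enclosing nested().
Step 2: Returns 39 * 3 = 117.
Step 3: result = 117

The answer is 117.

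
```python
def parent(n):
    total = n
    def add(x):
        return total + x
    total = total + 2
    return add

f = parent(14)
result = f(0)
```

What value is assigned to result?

Step 1: parent(14) sets total = 14, then total = 14 + 2 = 16.
Step 2: Closures capture by reference, so add sees total = 16.
Step 3: f(0) returns 16 + 0 = 16

The answer is 16.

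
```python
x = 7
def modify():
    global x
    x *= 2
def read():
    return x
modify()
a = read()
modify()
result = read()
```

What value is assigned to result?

Step 1: x = 7.
Step 2: First modify(): x = 7 * 2 = 14.
Step 3: Second modify(): x = 14 * 2 = 28.
Step 4: read() returns 28

The answer is 28.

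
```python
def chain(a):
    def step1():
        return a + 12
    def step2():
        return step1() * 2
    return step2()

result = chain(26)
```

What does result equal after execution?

Step 1: chain(26) captures a = 26.
Step 2: step2() calls step1() which returns 26 + 12 = 38.
Step 3: step2() returns 38 * 2 = 76

The answer is 76.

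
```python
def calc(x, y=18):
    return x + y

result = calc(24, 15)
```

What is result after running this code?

Step 1: calc(24, 15) overrides default y with 15.
Step 2: Returns 24 + 15 = 39.
Step 3: result = 39

The answer is 39.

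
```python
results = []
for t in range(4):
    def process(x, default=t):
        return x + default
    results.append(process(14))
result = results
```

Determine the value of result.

Step 1: Default argument default=t is evaluated at function definition time.
Step 2: Each iteration creates process with default = current t value.
Step 3: process(14) returns 14 + default. results = [14, 15, 16, 17]

The answer is [14, 15, 16, 17].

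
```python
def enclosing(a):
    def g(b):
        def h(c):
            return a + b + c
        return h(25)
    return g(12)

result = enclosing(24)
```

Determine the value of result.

Step 1: a = 24, b = 12, c = 25 across three nested scopes.
Step 2: h() accesses all three via LEGB rule.
Step 3: result = 24 + 12 + 25 = 61

The answer is 61.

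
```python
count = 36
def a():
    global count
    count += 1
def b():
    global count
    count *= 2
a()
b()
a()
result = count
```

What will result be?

Step 1: count = 36.
Step 2: a(): count = 36 + 1 = 37.
Step 3: b(): count = 37 * 2 = 74.
Step 4: a(): count = 74 + 1 = 75

The answer is 75.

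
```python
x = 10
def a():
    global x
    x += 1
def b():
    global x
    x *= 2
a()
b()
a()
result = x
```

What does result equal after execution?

Step 1: x = 10.
Step 2: a(): x = 10 + 1 = 11.
Step 3: b(): x = 11 * 2 = 22.
Step 4: a(): x = 22 + 1 = 23

The answer is 23.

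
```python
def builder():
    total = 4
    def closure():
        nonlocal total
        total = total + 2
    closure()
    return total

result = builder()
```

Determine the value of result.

Step 1: builder() sets total = 4.
Step 2: closure() uses nonlocal to modify total in builder's scope: total = 4 + 2 = 6.
Step 3: builder() returns the modified total = 6

The answer is 6.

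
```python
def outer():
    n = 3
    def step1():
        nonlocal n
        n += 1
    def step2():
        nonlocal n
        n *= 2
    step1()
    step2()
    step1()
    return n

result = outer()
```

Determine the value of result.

Step 1: n = 3.
Step 2: step1(): n = 3 + 1 = 4.
Step 3: step2(): n = 4 * 2 = 8.
Step 4: step1(): n = 8 + 1 = 9. result = 9

The answer is 9.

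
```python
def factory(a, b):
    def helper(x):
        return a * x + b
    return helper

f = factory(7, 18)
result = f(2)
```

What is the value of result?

Step 1: factory(7, 18) captures a = 7, b = 18.
Step 2: f(2) computes 7 * 2 + 18 = 32.
Step 3: result = 32

The answer is 32.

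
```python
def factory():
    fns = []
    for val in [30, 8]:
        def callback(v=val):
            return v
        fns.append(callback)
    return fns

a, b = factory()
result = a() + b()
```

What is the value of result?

Step 1: Default argument v=val captures val at each iteration.
Step 2: a() returns 30 (captured at first iteration), b() returns 8 (captured at second).
Step 3: result = 30 + 8 = 38

The answer is 38.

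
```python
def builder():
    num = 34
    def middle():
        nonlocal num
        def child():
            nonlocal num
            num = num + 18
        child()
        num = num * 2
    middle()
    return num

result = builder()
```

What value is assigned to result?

Step 1: num = 34.
Step 2: child() adds 18: num = 34 + 18 = 52.
Step 3: middle() doubles: num = 52 * 2 = 104.
Step 4: result = 104

The answer is 104.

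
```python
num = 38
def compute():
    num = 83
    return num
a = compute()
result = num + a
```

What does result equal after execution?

Step 1: Global num = 38. compute() returns local num = 83.
Step 2: a = 83. Global num still = 38.
Step 3: result = 38 + 83 = 121

The answer is 121.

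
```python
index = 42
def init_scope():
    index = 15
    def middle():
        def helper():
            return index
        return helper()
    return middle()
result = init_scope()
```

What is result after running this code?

Step 1: init_scope() defines index = 15. middle() and helper() have no local index.
Step 2: helper() checks local (none), enclosing middle() (none), enclosing init_scope() and finds index = 15.
Step 3: result = 15

The answer is 15.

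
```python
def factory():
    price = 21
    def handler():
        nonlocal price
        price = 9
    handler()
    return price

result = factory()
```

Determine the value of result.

Step 1: factory() sets price = 21.
Step 2: handler() uses nonlocal to reassign price = 9.
Step 3: result = 9

The answer is 9.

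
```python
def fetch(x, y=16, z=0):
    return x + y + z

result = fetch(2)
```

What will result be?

Step 1: fetch(2) uses defaults y = 16, z = 0.
Step 2: Returns 2 + 16 + 0 = 18.
Step 3: result = 18

The answer is 18.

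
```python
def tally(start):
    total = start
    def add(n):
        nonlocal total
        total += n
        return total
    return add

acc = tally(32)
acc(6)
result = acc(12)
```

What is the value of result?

Step 1: tally(32) creates closure with total = 32.
Step 2: First acc(6): total = 32 + 6 = 38.
Step 3: Second acc(12): total = 38 + 12 = 50. result = 50

The answer is 50.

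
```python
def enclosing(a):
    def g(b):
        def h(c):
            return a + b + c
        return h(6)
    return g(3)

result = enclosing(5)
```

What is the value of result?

Step 1: a = 5, b = 3, c = 6 across three nested scopes.
Step 2: h() accesses all three via LEGB rule.
Step 3: result = 5 + 3 + 6 = 14

The answer is 14.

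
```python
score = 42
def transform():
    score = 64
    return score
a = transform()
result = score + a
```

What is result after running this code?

Step 1: Global score = 42. transform() returns local score = 64.
Step 2: a = 64. Global score still = 42.
Step 3: result = 42 + 64 = 106

The answer is 106.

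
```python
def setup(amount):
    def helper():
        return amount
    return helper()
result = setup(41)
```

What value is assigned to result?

Step 1: setup(41) binds parameter amount = 41.
Step 2: helper() looks up amount in enclosing scope and finds the parameter amount = 41.
Step 3: result = 41

The answer is 41.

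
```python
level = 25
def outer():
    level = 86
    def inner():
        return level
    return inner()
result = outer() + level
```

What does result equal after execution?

Step 1: Global level = 25. outer() shadows with level = 86.
Step 2: inner() returns enclosing level = 86. outer() = 86.
Step 3: result = 86 + global level (25) = 111

The answer is 111.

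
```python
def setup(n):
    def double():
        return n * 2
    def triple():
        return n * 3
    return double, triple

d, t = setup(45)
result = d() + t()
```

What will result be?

Step 1: Both closures capture the same n = 45.
Step 2: d() = 45 * 2 = 90, t() = 45 * 3 = 135.
Step 3: result = 90 + 135 = 225

The answer is 225.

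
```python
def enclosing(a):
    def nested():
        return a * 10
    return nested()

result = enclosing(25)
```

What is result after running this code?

Step 1: enclosing(25) binds parameter a = 25.
Step 2: nested() accesses a = 25 from enclosing scope.
Step 3: result = 25 * 10 = 250

The answer is 250.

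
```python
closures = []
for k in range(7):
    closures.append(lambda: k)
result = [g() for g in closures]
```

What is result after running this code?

Step 1: All 7 lambdas share the same variable k.
Step 2: After the loop, k = 6.
Step 3: Each call returns 6. result = [6, 6, 6, 6, 6, 6, 6]

The answer is [6, 6, 6, 6, 6, 6, 6].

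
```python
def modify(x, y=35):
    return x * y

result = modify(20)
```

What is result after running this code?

Step 1: modify(20) uses default y = 35.
Step 2: Returns 20 * 35 = 700.
Step 3: result = 700

The answer is 700.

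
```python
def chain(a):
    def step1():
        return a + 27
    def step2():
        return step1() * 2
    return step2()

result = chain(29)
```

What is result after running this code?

Step 1: chain(29) captures a = 29.
Step 2: step2() calls step1() which returns 29 + 27 = 56.
Step 3: step2() returns 56 * 2 = 112

The answer is 112.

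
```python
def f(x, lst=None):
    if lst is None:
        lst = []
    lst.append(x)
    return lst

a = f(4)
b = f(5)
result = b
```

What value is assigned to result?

Step 1: None default with guard creates a NEW list each call.
Step 2: a = [4] (fresh list). b = [5] (another fresh list).
Step 3: result = [5] (this is the fix for mutable default)

The answer is [5].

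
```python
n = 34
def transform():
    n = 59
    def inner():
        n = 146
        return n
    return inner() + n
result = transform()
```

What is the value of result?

Step 1: transform() has local n = 59. inner() has local n = 146.
Step 2: inner() returns its local n = 146.
Step 3: transform() returns 146 + its own n (59) = 205

The answer is 205.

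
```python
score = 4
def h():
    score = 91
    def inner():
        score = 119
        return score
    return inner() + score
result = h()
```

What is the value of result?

Step 1: h() has local score = 91. inner() has local score = 119.
Step 2: inner() returns its local score = 119.
Step 3: h() returns 119 + its own score (91) = 210

The answer is 210.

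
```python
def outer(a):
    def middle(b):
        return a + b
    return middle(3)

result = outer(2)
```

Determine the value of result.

Step 1: outer(2) passes a = 2.
Step 2: middle(3) has b = 3, reads a = 2 from enclosing.
Step 3: result = 2 + 3 = 5

The answer is 5.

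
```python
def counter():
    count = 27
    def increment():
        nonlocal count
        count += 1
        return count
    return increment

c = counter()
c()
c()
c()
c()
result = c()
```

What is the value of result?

Step 1: counter() creates closure with count = 27.
Step 2: Each c() call increments count via nonlocal. After 5 calls: 27 + 5 = 32.
Step 3: result = 32

The answer is 32.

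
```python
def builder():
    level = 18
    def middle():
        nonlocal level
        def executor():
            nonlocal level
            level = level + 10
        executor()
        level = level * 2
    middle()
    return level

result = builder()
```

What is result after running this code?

Step 1: level = 18.
Step 2: executor() adds 10: level = 18 + 10 = 28.
Step 3: middle() doubles: level = 28 * 2 = 56.
Step 4: result = 56

The answer is 56.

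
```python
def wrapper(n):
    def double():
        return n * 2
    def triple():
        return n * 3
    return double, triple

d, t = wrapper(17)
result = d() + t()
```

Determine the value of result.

Step 1: Both closures capture the same n = 17.
Step 2: d() = 17 * 2 = 34, t() = 17 * 3 = 51.
Step 3: result = 34 + 51 = 85

The answer is 85.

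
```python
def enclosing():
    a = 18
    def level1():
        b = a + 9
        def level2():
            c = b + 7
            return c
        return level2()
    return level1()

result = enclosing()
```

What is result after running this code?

Step 1: a = 18. b = a + 9 = 27.
Step 2: c = b + 7 = 27 + 7 = 34.
Step 3: result = 34

The answer is 34.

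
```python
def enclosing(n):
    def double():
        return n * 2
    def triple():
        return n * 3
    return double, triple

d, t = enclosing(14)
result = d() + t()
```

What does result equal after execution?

Step 1: Both closures capture the same n = 14.
Step 2: d() = 14 * 2 = 28, t() = 14 * 3 = 42.
Step 3: result = 28 + 42 = 70

The answer is 70.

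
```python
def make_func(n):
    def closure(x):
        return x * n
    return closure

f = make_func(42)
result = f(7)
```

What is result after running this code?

Step 1: make_func(42) creates a closure capturing n = 42.
Step 2: f(7) computes 7 * 42 = 294.
Step 3: result = 294

The answer is 294.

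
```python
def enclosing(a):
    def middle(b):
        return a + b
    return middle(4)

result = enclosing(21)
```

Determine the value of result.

Step 1: enclosing(21) passes a = 21.
Step 2: middle(4) has b = 4, reads a = 21 from enclosing.
Step 3: result = 21 + 4 = 25

The answer is 25.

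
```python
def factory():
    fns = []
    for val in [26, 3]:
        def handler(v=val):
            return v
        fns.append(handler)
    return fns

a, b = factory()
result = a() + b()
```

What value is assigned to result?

Step 1: Default argument v=val captures val at each iteration.
Step 2: a() returns 26 (captured at first iteration), b() returns 3 (captured at second).
Step 3: result = 26 + 3 = 29

The answer is 29.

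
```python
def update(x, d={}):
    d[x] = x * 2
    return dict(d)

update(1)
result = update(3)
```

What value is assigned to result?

Step 1: Mutable default dict is shared across calls.
Step 2: First call adds 1: 2. Second call adds 3: 6.
Step 3: result = {1: 2, 3: 6}

The answer is {1: 2, 3: 6}.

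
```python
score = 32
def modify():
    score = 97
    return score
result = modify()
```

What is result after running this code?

Step 1: Global score = 32.
Step 2: modify() creates local score = 97, shadowing the global.
Step 3: Returns local score = 97. result = 97

The answer is 97.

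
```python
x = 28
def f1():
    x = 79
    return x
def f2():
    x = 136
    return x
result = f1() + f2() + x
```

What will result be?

Step 1: Each function shadows global x with its own local.
Step 2: f1() returns 79, f2() returns 136.
Step 3: Global x = 28 is unchanged. result = 79 + 136 + 28 = 243

The answer is 243.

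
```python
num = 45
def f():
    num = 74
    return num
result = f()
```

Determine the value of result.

Step 1: Global num = 45.
Step 2: f() creates local num = 74, shadowing the global.
Step 3: Returns local num = 74. result = 74

The answer is 74.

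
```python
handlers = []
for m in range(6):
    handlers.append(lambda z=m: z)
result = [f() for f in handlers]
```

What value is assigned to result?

Step 1: Default arg z=m captures m at each iteration.
Step 2: Each lambda has its own default: 0, 1, ..., 5.
Step 3: result = [0, 1, 2, 3, 4, 5]

The answer is [0, 1, 2, 3, 4, 5].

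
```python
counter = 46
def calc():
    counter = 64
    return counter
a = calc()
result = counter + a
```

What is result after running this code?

Step 1: Global counter = 46. calc() returns local counter = 64.
Step 2: a = 64. Global counter still = 46.
Step 3: result = 46 + 64 = 110

The answer is 110.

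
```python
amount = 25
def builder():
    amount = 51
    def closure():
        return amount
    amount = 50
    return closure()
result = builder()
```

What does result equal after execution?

Step 1: builder() sets amount = 51, then later amount = 50.
Step 2: closure() is called after amount is reassigned to 50. Closures capture variables by reference, not by value.
Step 3: result = 50

The answer is 50.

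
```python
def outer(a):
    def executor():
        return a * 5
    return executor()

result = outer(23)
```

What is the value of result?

Step 1: outer(23) binds parameter a = 23.
Step 2: executor() accesses a = 23 from enclosing scope.
Step 3: result = 23 * 5 = 115

The answer is 115.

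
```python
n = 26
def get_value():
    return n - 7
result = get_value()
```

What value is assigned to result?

Step 1: n = 26 is defined globally.
Step 2: get_value() looks up n from global scope = 26, then computes 26 - 7 = 19.
Step 3: result = 19

The answer is 19.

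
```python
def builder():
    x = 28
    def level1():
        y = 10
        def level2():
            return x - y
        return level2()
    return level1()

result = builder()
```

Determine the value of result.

Step 1: x = 28 in builder. y = 10 in level1.
Step 2: level2() reads x = 28 and y = 10 from enclosing scopes.
Step 3: result = 28 - 10 = 18

The answer is 18.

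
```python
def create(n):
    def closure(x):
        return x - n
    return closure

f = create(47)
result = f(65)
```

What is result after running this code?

Step 1: create(47) creates a closure capturing n = 47.
Step 2: f(65) computes 65 - 47 = 18.
Step 3: result = 18

The answer is 18.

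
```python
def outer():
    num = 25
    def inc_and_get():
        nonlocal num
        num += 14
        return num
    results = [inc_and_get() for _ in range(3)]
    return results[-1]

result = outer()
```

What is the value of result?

Step 1: num = 25.
Step 2: Three calls to inc_and_get(), each adding 14.
Step 3: Last value = 25 + 14 * 3 = 67

The answer is 67.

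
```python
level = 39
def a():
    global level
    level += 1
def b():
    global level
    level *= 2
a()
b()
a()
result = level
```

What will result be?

Step 1: level = 39.
Step 2: a(): level = 39 + 1 = 40.
Step 3: b(): level = 40 * 2 = 80.
Step 4: a(): level = 80 + 1 = 81

The answer is 81.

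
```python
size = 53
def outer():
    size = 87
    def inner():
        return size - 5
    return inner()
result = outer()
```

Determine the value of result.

Step 1: outer() shadows global size with size = 87.
Step 2: inner() finds size = 87 in enclosing scope, computes 87 - 5 = 82.
Step 3: result = 82

The answer is 82.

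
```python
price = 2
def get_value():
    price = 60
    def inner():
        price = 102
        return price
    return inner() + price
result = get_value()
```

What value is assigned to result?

Step 1: get_value() has local price = 60. inner() has local price = 102.
Step 2: inner() returns its local price = 102.
Step 3: get_value() returns 102 + its own price (60) = 162

The answer is 162.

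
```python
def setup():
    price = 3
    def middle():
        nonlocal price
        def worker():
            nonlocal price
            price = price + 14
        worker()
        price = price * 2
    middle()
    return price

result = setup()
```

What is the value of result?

Step 1: price = 3.
Step 2: worker() adds 14: price = 3 + 14 = 17.
Step 3: middle() doubles: price = 17 * 2 = 34.
Step 4: result = 34

The answer is 34.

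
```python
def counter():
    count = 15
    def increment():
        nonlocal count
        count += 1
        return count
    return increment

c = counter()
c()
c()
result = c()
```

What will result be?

Step 1: counter() creates closure with count = 15.
Step 2: Each c() call increments count via nonlocal. After 3 calls: 15 + 3 = 18.
Step 3: result = 18

The answer is 18.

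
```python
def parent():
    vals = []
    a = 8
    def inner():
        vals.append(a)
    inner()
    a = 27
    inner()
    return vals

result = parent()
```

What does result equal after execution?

Step 1: a = 8. inner() appends current a to vals.
Step 2: First inner(): appends 8. Then a = 27.
Step 3: Second inner(): appends 27 (closure sees updated a). result = [8, 27]

The answer is [8, 27].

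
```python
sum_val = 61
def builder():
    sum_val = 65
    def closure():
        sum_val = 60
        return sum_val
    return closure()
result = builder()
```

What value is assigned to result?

Step 1: Three scopes define sum_val: global (61), builder (65), closure (60).
Step 2: closure() has its own local sum_val = 60, which shadows both enclosing and global.
Step 3: result = 60 (local wins in LEGB)

The answer is 60.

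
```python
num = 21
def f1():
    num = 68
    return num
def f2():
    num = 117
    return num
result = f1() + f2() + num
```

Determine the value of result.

Step 1: Each function shadows global num with its own local.
Step 2: f1() returns 68, f2() returns 117.
Step 3: Global num = 21 is unchanged. result = 68 + 117 + 21 = 206

The answer is 206.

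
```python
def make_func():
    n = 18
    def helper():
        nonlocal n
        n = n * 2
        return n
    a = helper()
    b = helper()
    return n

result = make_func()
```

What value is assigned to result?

Step 1: n starts at 18.
Step 2: First helper(): n = 18 * 2 = 36.
Step 3: Second helper(): n = 36 * 2 = 72.
Step 4: result = 72

The answer is 72.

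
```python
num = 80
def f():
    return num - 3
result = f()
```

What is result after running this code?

Step 1: num = 80 is defined globally.
Step 2: f() looks up num from global scope = 80, then computes 80 - 3 = 77.
Step 3: result = 77

The answer is 77.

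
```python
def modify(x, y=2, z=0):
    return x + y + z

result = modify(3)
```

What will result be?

Step 1: modify(3) uses defaults y = 2, z = 0.
Step 2: Returns 3 + 2 + 0 = 5.
Step 3: result = 5

The answer is 5.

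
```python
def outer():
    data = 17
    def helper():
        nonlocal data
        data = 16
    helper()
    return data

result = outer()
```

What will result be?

Step 1: outer() sets data = 17.
Step 2: helper() uses nonlocal to reassign data = 16.
Step 3: result = 16

The answer is 16.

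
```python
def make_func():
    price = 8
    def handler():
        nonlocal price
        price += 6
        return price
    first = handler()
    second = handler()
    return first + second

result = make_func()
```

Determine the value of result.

Step 1: price starts at 8.
Step 2: First call: price = 8 + 6 = 14, returns 14.
Step 3: Second call: price = 14 + 6 = 20, returns 20.
Step 4: result = 14 + 20 = 34

The answer is 34.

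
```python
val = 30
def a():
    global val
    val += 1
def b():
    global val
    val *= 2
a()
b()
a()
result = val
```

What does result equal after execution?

Step 1: val = 30.
Step 2: a(): val = 30 + 1 = 31.
Step 3: b(): val = 31 * 2 = 62.
Step 4: a(): val = 62 + 1 = 63

The answer is 63.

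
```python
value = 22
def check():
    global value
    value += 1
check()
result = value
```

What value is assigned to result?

Step 1: value = 22 globally.
Step 2: check() modifies global value: value += 1 = 23.
Step 3: result = 23

The answer is 23.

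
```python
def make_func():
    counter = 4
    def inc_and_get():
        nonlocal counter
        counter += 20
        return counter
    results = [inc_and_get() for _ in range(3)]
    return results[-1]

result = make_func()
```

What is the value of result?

Step 1: counter = 4.
Step 2: Three calls to inc_and_get(), each adding 20.
Step 3: Last value = 4 + 20 * 3 = 64

The answer is 64.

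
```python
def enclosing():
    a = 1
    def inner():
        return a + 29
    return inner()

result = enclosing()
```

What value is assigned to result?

Step 1: enclosing() defines a = 1.
Step 2: inner() reads a = 1 from enclosing scope, returns 1 + 29 = 30.
Step 3: result = 30

The answer is 30.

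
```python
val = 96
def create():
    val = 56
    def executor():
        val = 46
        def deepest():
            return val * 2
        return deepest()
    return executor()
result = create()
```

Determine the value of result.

Step 1: deepest() looks up val through LEGB: not local, finds val = 46 in enclosing executor().
Step 2: Returns 46 * 2 = 92.
Step 3: result = 92

The answer is 92.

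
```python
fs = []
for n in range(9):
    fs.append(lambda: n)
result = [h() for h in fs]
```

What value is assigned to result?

Step 1: All 9 lambdas share the same variable n.
Step 2: After the loop, n = 8.
Step 3: Each call returns 8. result = [8, 8, 8, 8, 8, 8, 8, 8, 8]

The answer is [8, 8, 8, 8, 8, 8, 8, 8, 8].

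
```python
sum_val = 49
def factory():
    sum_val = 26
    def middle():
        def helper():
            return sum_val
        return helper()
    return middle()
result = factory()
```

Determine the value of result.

Step 1: factory() defines sum_val = 26. middle() and helper() have no local sum_val.
Step 2: helper() checks local (none), enclosing middle() (none), enclosing factory() and finds sum_val = 26.
Step 3: result = 26

The answer is 26.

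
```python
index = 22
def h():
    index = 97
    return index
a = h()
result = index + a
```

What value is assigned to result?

Step 1: Global index = 22. h() returns local index = 97.
Step 2: a = 97. Global index still = 22.
Step 3: result = 22 + 97 = 119

The answer is 119.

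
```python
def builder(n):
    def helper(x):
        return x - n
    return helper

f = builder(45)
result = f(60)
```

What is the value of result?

Step 1: builder(45) creates a closure capturing n = 45.
Step 2: f(60) computes 60 - 45 = 15.
Step 3: result = 15

The answer is 15.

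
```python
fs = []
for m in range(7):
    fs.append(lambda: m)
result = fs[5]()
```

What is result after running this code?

Step 1: The loop creates 7 lambdas, all referencing the same variable m.
Step 2: After the loop, m = 6 (final value).
Step 3: fs[5]() looks up m at call time and finds 6. This is the late binding gotcha. result = 6

The answer is 6.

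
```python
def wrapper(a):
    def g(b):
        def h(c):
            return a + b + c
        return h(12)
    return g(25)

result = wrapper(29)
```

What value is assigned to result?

Step 1: a = 29, b = 25, c = 12 across three nested scopes.
Step 2: h() accesses all three via LEGB rule.
Step 3: result = 29 + 25 + 12 = 66

The answer is 66.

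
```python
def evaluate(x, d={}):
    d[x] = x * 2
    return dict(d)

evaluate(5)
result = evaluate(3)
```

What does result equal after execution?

Step 1: Mutable default dict is shared across calls.
Step 2: First call adds 5: 10. Second call adds 3: 6.
Step 3: result = {5: 10, 3: 6}

The answer is {5: 10, 3: 6}.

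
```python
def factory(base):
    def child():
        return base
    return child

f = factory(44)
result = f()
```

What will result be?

Step 1: factory(44) creates closure capturing base = 44.
Step 2: f() returns the captured base = 44.
Step 3: result = 44

The answer is 44.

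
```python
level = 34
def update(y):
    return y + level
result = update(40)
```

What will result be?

Step 1: level = 34 is defined globally.
Step 2: update(40) uses parameter y = 40 and looks up level from global scope = 34.
Step 3: result = 40 + 34 = 74

The answer is 74.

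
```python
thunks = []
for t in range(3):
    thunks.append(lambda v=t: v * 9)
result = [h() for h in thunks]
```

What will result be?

Step 1: Default arg v=t captures t at each iteration.
Step 2: thunks[k] has v defaulting to k, returns k * 9.
Step 3: result = [0, 9, 18]

The answer is [0, 9, 18].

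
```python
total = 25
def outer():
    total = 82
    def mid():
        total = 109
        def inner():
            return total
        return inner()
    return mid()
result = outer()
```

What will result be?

Step 1: Three levels of shadowing: global 25, outer 82, mid 109.
Step 2: inner() finds total = 109 in enclosing mid() scope.
Step 3: result = 109

The answer is 109.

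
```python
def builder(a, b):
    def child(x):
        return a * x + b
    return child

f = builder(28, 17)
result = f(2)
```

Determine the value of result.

Step 1: builder(28, 17) captures a = 28, b = 17.
Step 2: f(2) computes 28 * 2 + 17 = 73.
Step 3: result = 73

The answer is 73.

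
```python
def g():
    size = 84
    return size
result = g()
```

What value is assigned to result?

Step 1: g() defines size = 84 in its local scope.
Step 2: return size finds the local variable size = 84.
Step 3: result = 84

The answer is 84.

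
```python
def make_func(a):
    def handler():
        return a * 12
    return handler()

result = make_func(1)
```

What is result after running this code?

Step 1: make_func(1) binds parameter a = 1.
Step 2: handler() accesses a = 1 from enclosing scope.
Step 3: result = 1 * 12 = 12

The answer is 12.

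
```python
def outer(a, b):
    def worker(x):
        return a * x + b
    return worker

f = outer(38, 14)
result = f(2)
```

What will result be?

Step 1: outer(38, 14) captures a = 38, b = 14.
Step 2: f(2) computes 38 * 2 + 14 = 90.
Step 3: result = 90

The answer is 90.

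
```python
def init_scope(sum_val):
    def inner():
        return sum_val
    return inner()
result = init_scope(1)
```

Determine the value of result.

Step 1: init_scope(1) binds parameter sum_val = 1.
Step 2: inner() looks up sum_val in enclosing scope and finds the parameter sum_val = 1.
Step 3: result = 1

The answer is 1.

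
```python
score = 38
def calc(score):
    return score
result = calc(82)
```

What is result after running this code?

Step 1: Global score = 38.
Step 2: calc(82) takes parameter score = 82, which shadows the global.
Step 3: result = 82

The answer is 82.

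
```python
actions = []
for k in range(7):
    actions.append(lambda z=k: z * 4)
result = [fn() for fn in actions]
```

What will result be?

Step 1: Default arg z=k captures k at each iteration.
Step 2: actions[k] has z defaulting to k, returns k * 4.
Step 3: result = [0, 4, 8, 12, 16, 20, 24]

The answer is [0, 4, 8, 12, 16, 20, 24].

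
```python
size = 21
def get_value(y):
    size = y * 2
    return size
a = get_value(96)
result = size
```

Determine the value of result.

Step 1: Global size = 21.
Step 2: get_value(96) creates local size = 96 * 2 = 192.
Step 3: Global size unchanged because no global keyword. result = 21

The answer is 21.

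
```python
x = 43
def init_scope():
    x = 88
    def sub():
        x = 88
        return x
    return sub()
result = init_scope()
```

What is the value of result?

Step 1: Three scopes define x: global (43), init_scope (88), sub (88).
Step 2: sub() has its own local x = 88, which shadows both enclosing and global.
Step 3: result = 88 (local wins in LEGB)

The answer is 88.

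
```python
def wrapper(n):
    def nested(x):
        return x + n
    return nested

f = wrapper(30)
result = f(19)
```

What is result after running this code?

Step 1: wrapper(30) creates a closure that captures n = 30.
Step 2: f(19) calls the closure with x = 19, returning 19 + 30 = 49.
Step 3: result = 49

The answer is 49.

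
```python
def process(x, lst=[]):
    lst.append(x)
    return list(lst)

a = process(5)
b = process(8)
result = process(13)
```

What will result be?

Step 1: Default list is shared. list() creates copies for return values.
Step 2: Internal list grows: [5] -> [5, 8] -> [5, 8, 13].
Step 3: result = [5, 8, 13]

The answer is [5, 8, 13].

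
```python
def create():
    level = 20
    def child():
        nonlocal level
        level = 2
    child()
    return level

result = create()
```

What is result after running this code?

Step 1: create() sets level = 20.
Step 2: child() uses nonlocal to reassign level = 2.
Step 3: result = 2

The answer is 2.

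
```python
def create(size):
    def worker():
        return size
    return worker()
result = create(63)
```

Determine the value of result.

Step 1: create(63) binds parameter size = 63.
Step 2: worker() looks up size in enclosing scope and finds the parameter size = 63.
Step 3: result = 63

The answer is 63.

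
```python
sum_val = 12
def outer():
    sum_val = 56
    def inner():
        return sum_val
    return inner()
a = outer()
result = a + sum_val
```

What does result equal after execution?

Step 1: outer() has local sum_val = 56. inner() reads from enclosing.
Step 2: outer() returns 56. Global sum_val = 12 unchanged.
Step 3: result = 56 + 12 = 68

The answer is 68.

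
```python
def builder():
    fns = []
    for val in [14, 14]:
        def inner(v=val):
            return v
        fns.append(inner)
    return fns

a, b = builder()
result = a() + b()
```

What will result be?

Step 1: Default argument v=val captures val at each iteration.
Step 2: a() returns 14 (captured at first iteration), b() returns 14 (captured at second).
Step 3: result = 14 + 14 = 28

The answer is 28.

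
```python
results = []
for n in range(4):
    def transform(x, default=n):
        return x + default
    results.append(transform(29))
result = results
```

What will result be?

Step 1: Default argument default=n is evaluated at function definition time.
Step 2: Each iteration creates transform with default = current n value.
Step 3: transform(29) returns 29 + default. results = [29, 30, 31, 32]

The answer is [29, 30, 31, 32].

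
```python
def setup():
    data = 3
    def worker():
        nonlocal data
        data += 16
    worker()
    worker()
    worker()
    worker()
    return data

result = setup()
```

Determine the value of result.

Step 1: data starts at 3.
Step 2: worker() is called 4 times, each adding 16.
Step 3: data = 3 + 16 * 4 = 67

The answer is 67.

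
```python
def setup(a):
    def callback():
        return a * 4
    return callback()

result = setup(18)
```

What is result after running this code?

Step 1: setup(18) binds parameter a = 18.
Step 2: callback() accesses a = 18 from enclosing scope.
Step 3: result = 18 * 4 = 72

The answer is 72.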